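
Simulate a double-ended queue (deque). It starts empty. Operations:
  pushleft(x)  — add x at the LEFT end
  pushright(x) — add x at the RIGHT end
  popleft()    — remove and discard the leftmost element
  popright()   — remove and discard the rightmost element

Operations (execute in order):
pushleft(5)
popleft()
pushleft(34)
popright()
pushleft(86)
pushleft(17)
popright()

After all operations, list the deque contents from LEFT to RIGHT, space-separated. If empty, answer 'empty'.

pushleft(5): [5]
popleft(): []
pushleft(34): [34]
popright(): []
pushleft(86): [86]
pushleft(17): [17, 86]
popright(): [17]

Answer: 17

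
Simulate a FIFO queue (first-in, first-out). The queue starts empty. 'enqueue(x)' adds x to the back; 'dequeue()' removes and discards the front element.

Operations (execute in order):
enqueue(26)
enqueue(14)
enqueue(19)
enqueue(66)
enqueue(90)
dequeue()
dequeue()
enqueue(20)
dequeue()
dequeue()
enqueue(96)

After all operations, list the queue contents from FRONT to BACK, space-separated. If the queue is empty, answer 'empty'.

enqueue(26): [26]
enqueue(14): [26, 14]
enqueue(19): [26, 14, 19]
enqueue(66): [26, 14, 19, 66]
enqueue(90): [26, 14, 19, 66, 90]
dequeue(): [14, 19, 66, 90]
dequeue(): [19, 66, 90]
enqueue(20): [19, 66, 90, 20]
dequeue(): [66, 90, 20]
dequeue(): [90, 20]
enqueue(96): [90, 20, 96]

Answer: 90 20 96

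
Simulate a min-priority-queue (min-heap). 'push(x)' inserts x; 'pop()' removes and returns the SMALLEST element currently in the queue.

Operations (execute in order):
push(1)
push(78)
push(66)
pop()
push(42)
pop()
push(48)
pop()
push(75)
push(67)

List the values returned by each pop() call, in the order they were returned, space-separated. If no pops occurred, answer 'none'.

push(1): heap contents = [1]
push(78): heap contents = [1, 78]
push(66): heap contents = [1, 66, 78]
pop() → 1: heap contents = [66, 78]
push(42): heap contents = [42, 66, 78]
pop() → 42: heap contents = [66, 78]
push(48): heap contents = [48, 66, 78]
pop() → 48: heap contents = [66, 78]
push(75): heap contents = [66, 75, 78]
push(67): heap contents = [66, 67, 75, 78]

Answer: 1 42 48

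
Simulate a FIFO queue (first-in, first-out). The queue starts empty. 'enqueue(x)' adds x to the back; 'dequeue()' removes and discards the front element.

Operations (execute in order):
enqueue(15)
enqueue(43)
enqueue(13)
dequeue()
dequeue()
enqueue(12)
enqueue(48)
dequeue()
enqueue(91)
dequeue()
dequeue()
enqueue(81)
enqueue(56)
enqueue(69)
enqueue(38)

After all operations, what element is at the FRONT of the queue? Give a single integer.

Answer: 91

Derivation:
enqueue(15): queue = [15]
enqueue(43): queue = [15, 43]
enqueue(13): queue = [15, 43, 13]
dequeue(): queue = [43, 13]
dequeue(): queue = [13]
enqueue(12): queue = [13, 12]
enqueue(48): queue = [13, 12, 48]
dequeue(): queue = [12, 48]
enqueue(91): queue = [12, 48, 91]
dequeue(): queue = [48, 91]
dequeue(): queue = [91]
enqueue(81): queue = [91, 81]
enqueue(56): queue = [91, 81, 56]
enqueue(69): queue = [91, 81, 56, 69]
enqueue(38): queue = [91, 81, 56, 69, 38]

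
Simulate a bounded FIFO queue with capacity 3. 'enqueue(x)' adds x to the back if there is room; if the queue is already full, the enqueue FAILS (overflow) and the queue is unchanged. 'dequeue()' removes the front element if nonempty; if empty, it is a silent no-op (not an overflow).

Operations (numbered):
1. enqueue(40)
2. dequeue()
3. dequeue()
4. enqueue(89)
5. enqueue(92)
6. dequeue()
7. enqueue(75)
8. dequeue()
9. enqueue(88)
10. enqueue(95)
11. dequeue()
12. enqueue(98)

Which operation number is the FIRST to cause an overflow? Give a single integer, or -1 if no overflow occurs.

1. enqueue(40): size=1
2. dequeue(): size=0
3. dequeue(): empty, no-op, size=0
4. enqueue(89): size=1
5. enqueue(92): size=2
6. dequeue(): size=1
7. enqueue(75): size=2
8. dequeue(): size=1
9. enqueue(88): size=2
10. enqueue(95): size=3
11. dequeue(): size=2
12. enqueue(98): size=3

Answer: -1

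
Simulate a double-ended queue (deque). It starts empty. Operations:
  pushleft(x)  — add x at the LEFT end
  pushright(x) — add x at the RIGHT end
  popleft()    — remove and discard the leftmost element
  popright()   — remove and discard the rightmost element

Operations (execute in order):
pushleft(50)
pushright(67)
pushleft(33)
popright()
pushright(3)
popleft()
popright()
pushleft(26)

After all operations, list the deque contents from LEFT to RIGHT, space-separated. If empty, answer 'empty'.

Answer: 26 50

Derivation:
pushleft(50): [50]
pushright(67): [50, 67]
pushleft(33): [33, 50, 67]
popright(): [33, 50]
pushright(3): [33, 50, 3]
popleft(): [50, 3]
popright(): [50]
pushleft(26): [26, 50]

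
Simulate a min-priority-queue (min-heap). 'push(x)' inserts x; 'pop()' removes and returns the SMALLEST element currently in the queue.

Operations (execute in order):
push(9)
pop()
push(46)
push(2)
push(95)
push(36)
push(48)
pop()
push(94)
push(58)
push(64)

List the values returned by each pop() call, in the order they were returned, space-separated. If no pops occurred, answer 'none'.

push(9): heap contents = [9]
pop() → 9: heap contents = []
push(46): heap contents = [46]
push(2): heap contents = [2, 46]
push(95): heap contents = [2, 46, 95]
push(36): heap contents = [2, 36, 46, 95]
push(48): heap contents = [2, 36, 46, 48, 95]
pop() → 2: heap contents = [36, 46, 48, 95]
push(94): heap contents = [36, 46, 48, 94, 95]
push(58): heap contents = [36, 46, 48, 58, 94, 95]
push(64): heap contents = [36, 46, 48, 58, 64, 94, 95]

Answer: 9 2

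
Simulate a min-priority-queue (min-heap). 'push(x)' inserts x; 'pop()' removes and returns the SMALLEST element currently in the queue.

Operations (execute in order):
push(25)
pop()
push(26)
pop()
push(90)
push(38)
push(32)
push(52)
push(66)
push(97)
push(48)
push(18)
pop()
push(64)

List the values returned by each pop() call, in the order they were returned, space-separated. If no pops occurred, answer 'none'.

push(25): heap contents = [25]
pop() → 25: heap contents = []
push(26): heap contents = [26]
pop() → 26: heap contents = []
push(90): heap contents = [90]
push(38): heap contents = [38, 90]
push(32): heap contents = [32, 38, 90]
push(52): heap contents = [32, 38, 52, 90]
push(66): heap contents = [32, 38, 52, 66, 90]
push(97): heap contents = [32, 38, 52, 66, 90, 97]
push(48): heap contents = [32, 38, 48, 52, 66, 90, 97]
push(18): heap contents = [18, 32, 38, 48, 52, 66, 90, 97]
pop() → 18: heap contents = [32, 38, 48, 52, 66, 90, 97]
push(64): heap contents = [32, 38, 48, 52, 64, 66, 90, 97]

Answer: 25 26 18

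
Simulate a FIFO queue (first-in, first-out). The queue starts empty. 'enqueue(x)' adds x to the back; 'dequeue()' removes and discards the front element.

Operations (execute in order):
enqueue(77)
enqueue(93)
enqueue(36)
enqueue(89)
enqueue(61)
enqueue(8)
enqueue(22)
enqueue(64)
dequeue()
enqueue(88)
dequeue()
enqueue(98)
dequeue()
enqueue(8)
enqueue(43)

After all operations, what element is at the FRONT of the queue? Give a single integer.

enqueue(77): queue = [77]
enqueue(93): queue = [77, 93]
enqueue(36): queue = [77, 93, 36]
enqueue(89): queue = [77, 93, 36, 89]
enqueue(61): queue = [77, 93, 36, 89, 61]
enqueue(8): queue = [77, 93, 36, 89, 61, 8]
enqueue(22): queue = [77, 93, 36, 89, 61, 8, 22]
enqueue(64): queue = [77, 93, 36, 89, 61, 8, 22, 64]
dequeue(): queue = [93, 36, 89, 61, 8, 22, 64]
enqueue(88): queue = [93, 36, 89, 61, 8, 22, 64, 88]
dequeue(): queue = [36, 89, 61, 8, 22, 64, 88]
enqueue(98): queue = [36, 89, 61, 8, 22, 64, 88, 98]
dequeue(): queue = [89, 61, 8, 22, 64, 88, 98]
enqueue(8): queue = [89, 61, 8, 22, 64, 88, 98, 8]
enqueue(43): queue = [89, 61, 8, 22, 64, 88, 98, 8, 43]

Answer: 89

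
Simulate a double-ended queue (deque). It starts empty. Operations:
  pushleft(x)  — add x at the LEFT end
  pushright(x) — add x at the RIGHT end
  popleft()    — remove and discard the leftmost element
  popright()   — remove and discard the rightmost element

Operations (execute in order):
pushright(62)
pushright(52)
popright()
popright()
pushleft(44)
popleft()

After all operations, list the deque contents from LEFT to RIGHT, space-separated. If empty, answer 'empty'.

Answer: empty

Derivation:
pushright(62): [62]
pushright(52): [62, 52]
popright(): [62]
popright(): []
pushleft(44): [44]
popleft(): []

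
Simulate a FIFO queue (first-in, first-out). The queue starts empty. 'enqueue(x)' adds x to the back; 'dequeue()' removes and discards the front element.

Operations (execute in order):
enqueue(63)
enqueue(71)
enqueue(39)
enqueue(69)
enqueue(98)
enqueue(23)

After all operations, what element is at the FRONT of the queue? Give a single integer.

enqueue(63): queue = [63]
enqueue(71): queue = [63, 71]
enqueue(39): queue = [63, 71, 39]
enqueue(69): queue = [63, 71, 39, 69]
enqueue(98): queue = [63, 71, 39, 69, 98]
enqueue(23): queue = [63, 71, 39, 69, 98, 23]

Answer: 63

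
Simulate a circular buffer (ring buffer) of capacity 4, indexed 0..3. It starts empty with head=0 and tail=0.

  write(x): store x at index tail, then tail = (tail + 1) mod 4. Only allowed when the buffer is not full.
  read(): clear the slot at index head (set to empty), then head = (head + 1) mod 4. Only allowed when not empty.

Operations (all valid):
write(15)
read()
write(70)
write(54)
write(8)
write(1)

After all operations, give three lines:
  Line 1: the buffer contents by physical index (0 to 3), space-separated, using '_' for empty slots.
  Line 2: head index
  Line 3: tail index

Answer: 1 70 54 8
1
1

Derivation:
write(15): buf=[15 _ _ _], head=0, tail=1, size=1
read(): buf=[_ _ _ _], head=1, tail=1, size=0
write(70): buf=[_ 70 _ _], head=1, tail=2, size=1
write(54): buf=[_ 70 54 _], head=1, tail=3, size=2
write(8): buf=[_ 70 54 8], head=1, tail=0, size=3
write(1): buf=[1 70 54 8], head=1, tail=1, size=4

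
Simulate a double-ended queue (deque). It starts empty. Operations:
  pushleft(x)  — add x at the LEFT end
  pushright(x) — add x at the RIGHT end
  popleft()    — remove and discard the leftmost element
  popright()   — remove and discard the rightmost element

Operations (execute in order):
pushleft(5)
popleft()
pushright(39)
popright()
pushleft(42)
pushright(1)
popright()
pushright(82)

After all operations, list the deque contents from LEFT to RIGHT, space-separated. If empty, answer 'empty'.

pushleft(5): [5]
popleft(): []
pushright(39): [39]
popright(): []
pushleft(42): [42]
pushright(1): [42, 1]
popright(): [42]
pushright(82): [42, 82]

Answer: 42 82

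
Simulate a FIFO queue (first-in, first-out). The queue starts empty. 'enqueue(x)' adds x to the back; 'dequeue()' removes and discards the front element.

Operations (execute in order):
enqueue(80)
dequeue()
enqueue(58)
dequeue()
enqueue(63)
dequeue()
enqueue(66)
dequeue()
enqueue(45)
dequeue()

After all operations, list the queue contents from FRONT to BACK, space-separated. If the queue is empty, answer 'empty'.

enqueue(80): [80]
dequeue(): []
enqueue(58): [58]
dequeue(): []
enqueue(63): [63]
dequeue(): []
enqueue(66): [66]
dequeue(): []
enqueue(45): [45]
dequeue(): []

Answer: empty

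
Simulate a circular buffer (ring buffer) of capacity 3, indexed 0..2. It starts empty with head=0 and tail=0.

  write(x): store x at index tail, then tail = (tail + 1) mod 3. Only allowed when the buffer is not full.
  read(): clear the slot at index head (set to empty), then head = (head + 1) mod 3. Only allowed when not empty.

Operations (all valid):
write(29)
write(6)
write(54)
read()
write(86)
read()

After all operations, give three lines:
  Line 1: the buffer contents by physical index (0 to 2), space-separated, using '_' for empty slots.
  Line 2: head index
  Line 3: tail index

Answer: 86 _ 54
2
1

Derivation:
write(29): buf=[29 _ _], head=0, tail=1, size=1
write(6): buf=[29 6 _], head=0, tail=2, size=2
write(54): buf=[29 6 54], head=0, tail=0, size=3
read(): buf=[_ 6 54], head=1, tail=0, size=2
write(86): buf=[86 6 54], head=1, tail=1, size=3
read(): buf=[86 _ 54], head=2, tail=1, size=2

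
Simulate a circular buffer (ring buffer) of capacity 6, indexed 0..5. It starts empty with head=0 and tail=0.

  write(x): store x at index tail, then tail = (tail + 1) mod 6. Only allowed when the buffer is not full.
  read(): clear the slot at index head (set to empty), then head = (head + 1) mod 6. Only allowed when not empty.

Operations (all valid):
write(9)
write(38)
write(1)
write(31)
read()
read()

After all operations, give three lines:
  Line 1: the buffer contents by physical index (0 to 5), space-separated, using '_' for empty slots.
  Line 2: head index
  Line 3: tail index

write(9): buf=[9 _ _ _ _ _], head=0, tail=1, size=1
write(38): buf=[9 38 _ _ _ _], head=0, tail=2, size=2
write(1): buf=[9 38 1 _ _ _], head=0, tail=3, size=3
write(31): buf=[9 38 1 31 _ _], head=0, tail=4, size=4
read(): buf=[_ 38 1 31 _ _], head=1, tail=4, size=3
read(): buf=[_ _ 1 31 _ _], head=2, tail=4, size=2

Answer: _ _ 1 31 _ _
2
4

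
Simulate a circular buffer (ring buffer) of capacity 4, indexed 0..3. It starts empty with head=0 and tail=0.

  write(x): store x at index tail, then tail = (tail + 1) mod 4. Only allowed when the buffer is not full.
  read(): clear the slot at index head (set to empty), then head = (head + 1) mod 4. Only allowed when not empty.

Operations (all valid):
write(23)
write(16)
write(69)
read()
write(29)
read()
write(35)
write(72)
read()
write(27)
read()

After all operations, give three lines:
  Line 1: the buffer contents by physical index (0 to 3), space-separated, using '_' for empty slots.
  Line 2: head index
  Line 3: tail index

Answer: 35 72 27 _
0
3

Derivation:
write(23): buf=[23 _ _ _], head=0, tail=1, size=1
write(16): buf=[23 16 _ _], head=0, tail=2, size=2
write(69): buf=[23 16 69 _], head=0, tail=3, size=3
read(): buf=[_ 16 69 _], head=1, tail=3, size=2
write(29): buf=[_ 16 69 29], head=1, tail=0, size=3
read(): buf=[_ _ 69 29], head=2, tail=0, size=2
write(35): buf=[35 _ 69 29], head=2, tail=1, size=3
write(72): buf=[35 72 69 29], head=2, tail=2, size=4
read(): buf=[35 72 _ 29], head=3, tail=2, size=3
write(27): buf=[35 72 27 29], head=3, tail=3, size=4
read(): buf=[35 72 27 _], head=0, tail=3, size=3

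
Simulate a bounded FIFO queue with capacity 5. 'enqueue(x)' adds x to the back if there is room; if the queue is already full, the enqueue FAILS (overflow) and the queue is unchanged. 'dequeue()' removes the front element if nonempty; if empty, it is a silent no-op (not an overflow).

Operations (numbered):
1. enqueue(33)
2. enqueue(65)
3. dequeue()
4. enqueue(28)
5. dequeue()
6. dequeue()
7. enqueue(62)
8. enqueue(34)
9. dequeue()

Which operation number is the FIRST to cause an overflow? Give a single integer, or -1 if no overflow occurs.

1. enqueue(33): size=1
2. enqueue(65): size=2
3. dequeue(): size=1
4. enqueue(28): size=2
5. dequeue(): size=1
6. dequeue(): size=0
7. enqueue(62): size=1
8. enqueue(34): size=2
9. dequeue(): size=1

Answer: -1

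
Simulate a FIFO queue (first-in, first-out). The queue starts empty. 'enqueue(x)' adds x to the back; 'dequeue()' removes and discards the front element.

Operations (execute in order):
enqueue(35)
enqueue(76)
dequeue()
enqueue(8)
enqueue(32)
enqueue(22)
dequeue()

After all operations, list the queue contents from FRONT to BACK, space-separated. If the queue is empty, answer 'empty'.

Answer: 8 32 22

Derivation:
enqueue(35): [35]
enqueue(76): [35, 76]
dequeue(): [76]
enqueue(8): [76, 8]
enqueue(32): [76, 8, 32]
enqueue(22): [76, 8, 32, 22]
dequeue(): [8, 32, 22]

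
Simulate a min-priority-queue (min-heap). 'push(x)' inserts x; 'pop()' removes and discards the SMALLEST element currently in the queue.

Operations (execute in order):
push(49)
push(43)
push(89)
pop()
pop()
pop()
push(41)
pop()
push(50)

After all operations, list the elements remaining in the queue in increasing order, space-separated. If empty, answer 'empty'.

push(49): heap contents = [49]
push(43): heap contents = [43, 49]
push(89): heap contents = [43, 49, 89]
pop() → 43: heap contents = [49, 89]
pop() → 49: heap contents = [89]
pop() → 89: heap contents = []
push(41): heap contents = [41]
pop() → 41: heap contents = []
push(50): heap contents = [50]

Answer: 50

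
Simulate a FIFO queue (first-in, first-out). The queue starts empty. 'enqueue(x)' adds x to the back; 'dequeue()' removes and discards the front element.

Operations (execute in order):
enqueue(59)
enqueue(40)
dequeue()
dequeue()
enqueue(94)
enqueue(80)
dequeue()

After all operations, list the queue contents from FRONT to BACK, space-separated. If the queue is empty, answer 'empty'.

Answer: 80

Derivation:
enqueue(59): [59]
enqueue(40): [59, 40]
dequeue(): [40]
dequeue(): []
enqueue(94): [94]
enqueue(80): [94, 80]
dequeue(): [80]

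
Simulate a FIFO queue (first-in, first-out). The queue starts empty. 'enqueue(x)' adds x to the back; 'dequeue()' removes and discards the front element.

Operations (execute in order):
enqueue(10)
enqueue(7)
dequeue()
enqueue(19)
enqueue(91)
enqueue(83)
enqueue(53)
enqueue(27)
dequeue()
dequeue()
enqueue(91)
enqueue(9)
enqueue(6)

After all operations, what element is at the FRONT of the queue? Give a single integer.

Answer: 91

Derivation:
enqueue(10): queue = [10]
enqueue(7): queue = [10, 7]
dequeue(): queue = [7]
enqueue(19): queue = [7, 19]
enqueue(91): queue = [7, 19, 91]
enqueue(83): queue = [7, 19, 91, 83]
enqueue(53): queue = [7, 19, 91, 83, 53]
enqueue(27): queue = [7, 19, 91, 83, 53, 27]
dequeue(): queue = [19, 91, 83, 53, 27]
dequeue(): queue = [91, 83, 53, 27]
enqueue(91): queue = [91, 83, 53, 27, 91]
enqueue(9): queue = [91, 83, 53, 27, 91, 9]
enqueue(6): queue = [91, 83, 53, 27, 91, 9, 6]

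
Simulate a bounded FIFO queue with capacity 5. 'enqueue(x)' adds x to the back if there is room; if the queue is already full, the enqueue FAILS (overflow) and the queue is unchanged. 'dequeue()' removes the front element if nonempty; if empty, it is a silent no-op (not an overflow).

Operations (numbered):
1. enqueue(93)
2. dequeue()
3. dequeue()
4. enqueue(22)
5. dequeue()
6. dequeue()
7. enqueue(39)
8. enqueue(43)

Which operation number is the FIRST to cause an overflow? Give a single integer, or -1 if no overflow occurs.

Answer: -1

Derivation:
1. enqueue(93): size=1
2. dequeue(): size=0
3. dequeue(): empty, no-op, size=0
4. enqueue(22): size=1
5. dequeue(): size=0
6. dequeue(): empty, no-op, size=0
7. enqueue(39): size=1
8. enqueue(43): size=2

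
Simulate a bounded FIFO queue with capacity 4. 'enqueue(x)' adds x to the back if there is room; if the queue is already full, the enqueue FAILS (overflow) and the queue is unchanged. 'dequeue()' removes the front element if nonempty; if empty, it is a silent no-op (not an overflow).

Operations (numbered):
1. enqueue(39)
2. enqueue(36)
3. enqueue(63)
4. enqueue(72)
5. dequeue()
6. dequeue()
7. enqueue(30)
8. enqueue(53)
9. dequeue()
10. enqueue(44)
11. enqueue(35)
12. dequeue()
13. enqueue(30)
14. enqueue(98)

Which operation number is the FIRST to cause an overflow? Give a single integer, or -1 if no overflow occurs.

1. enqueue(39): size=1
2. enqueue(36): size=2
3. enqueue(63): size=3
4. enqueue(72): size=4
5. dequeue(): size=3
6. dequeue(): size=2
7. enqueue(30): size=3
8. enqueue(53): size=4
9. dequeue(): size=3
10. enqueue(44): size=4
11. enqueue(35): size=4=cap → OVERFLOW (fail)
12. dequeue(): size=3
13. enqueue(30): size=4
14. enqueue(98): size=4=cap → OVERFLOW (fail)

Answer: 11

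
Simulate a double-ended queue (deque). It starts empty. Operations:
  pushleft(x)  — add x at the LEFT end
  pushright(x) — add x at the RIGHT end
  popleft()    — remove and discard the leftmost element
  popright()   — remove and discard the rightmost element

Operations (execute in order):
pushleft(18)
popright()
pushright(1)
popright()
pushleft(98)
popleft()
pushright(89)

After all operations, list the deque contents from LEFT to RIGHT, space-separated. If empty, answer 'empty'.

pushleft(18): [18]
popright(): []
pushright(1): [1]
popright(): []
pushleft(98): [98]
popleft(): []
pushright(89): [89]

Answer: 89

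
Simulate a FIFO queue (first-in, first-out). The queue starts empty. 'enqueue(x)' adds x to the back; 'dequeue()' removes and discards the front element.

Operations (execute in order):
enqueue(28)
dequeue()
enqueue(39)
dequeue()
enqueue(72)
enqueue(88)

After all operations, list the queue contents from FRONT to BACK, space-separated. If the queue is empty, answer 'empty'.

Answer: 72 88

Derivation:
enqueue(28): [28]
dequeue(): []
enqueue(39): [39]
dequeue(): []
enqueue(72): [72]
enqueue(88): [72, 88]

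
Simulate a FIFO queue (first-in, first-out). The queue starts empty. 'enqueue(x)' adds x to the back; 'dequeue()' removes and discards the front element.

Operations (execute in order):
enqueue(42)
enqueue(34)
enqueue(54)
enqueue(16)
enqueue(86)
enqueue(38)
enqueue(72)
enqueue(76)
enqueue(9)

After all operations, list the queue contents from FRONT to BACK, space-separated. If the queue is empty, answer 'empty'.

Answer: 42 34 54 16 86 38 72 76 9

Derivation:
enqueue(42): [42]
enqueue(34): [42, 34]
enqueue(54): [42, 34, 54]
enqueue(16): [42, 34, 54, 16]
enqueue(86): [42, 34, 54, 16, 86]
enqueue(38): [42, 34, 54, 16, 86, 38]
enqueue(72): [42, 34, 54, 16, 86, 38, 72]
enqueue(76): [42, 34, 54, 16, 86, 38, 72, 76]
enqueue(9): [42, 34, 54, 16, 86, 38, 72, 76, 9]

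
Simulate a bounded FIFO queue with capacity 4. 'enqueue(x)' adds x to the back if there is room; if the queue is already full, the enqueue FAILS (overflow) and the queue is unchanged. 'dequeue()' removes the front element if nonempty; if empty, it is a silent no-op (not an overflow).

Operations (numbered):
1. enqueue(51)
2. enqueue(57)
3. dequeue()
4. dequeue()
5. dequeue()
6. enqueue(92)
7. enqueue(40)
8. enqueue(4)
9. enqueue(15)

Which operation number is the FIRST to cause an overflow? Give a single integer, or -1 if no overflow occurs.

Answer: -1

Derivation:
1. enqueue(51): size=1
2. enqueue(57): size=2
3. dequeue(): size=1
4. dequeue(): size=0
5. dequeue(): empty, no-op, size=0
6. enqueue(92): size=1
7. enqueue(40): size=2
8. enqueue(4): size=3
9. enqueue(15): size=4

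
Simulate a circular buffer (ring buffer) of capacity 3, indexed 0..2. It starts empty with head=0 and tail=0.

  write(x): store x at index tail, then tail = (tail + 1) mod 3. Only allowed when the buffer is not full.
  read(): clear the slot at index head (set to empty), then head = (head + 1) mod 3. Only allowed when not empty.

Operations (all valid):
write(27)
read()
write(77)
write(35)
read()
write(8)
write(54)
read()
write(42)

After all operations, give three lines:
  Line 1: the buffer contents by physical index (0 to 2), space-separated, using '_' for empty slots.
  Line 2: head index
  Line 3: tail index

write(27): buf=[27 _ _], head=0, tail=1, size=1
read(): buf=[_ _ _], head=1, tail=1, size=0
write(77): buf=[_ 77 _], head=1, tail=2, size=1
write(35): buf=[_ 77 35], head=1, tail=0, size=2
read(): buf=[_ _ 35], head=2, tail=0, size=1
write(8): buf=[8 _ 35], head=2, tail=1, size=2
write(54): buf=[8 54 35], head=2, tail=2, size=3
read(): buf=[8 54 _], head=0, tail=2, size=2
write(42): buf=[8 54 42], head=0, tail=0, size=3

Answer: 8 54 42
0
0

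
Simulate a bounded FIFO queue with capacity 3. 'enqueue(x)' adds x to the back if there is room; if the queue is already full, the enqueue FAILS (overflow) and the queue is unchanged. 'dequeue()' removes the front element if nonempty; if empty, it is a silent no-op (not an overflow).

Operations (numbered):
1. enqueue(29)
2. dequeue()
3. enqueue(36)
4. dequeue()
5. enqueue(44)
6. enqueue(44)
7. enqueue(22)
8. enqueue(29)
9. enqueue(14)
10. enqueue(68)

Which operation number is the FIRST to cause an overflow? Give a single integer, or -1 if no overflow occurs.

Answer: 8

Derivation:
1. enqueue(29): size=1
2. dequeue(): size=0
3. enqueue(36): size=1
4. dequeue(): size=0
5. enqueue(44): size=1
6. enqueue(44): size=2
7. enqueue(22): size=3
8. enqueue(29): size=3=cap → OVERFLOW (fail)
9. enqueue(14): size=3=cap → OVERFLOW (fail)
10. enqueue(68): size=3=cap → OVERFLOW (fail)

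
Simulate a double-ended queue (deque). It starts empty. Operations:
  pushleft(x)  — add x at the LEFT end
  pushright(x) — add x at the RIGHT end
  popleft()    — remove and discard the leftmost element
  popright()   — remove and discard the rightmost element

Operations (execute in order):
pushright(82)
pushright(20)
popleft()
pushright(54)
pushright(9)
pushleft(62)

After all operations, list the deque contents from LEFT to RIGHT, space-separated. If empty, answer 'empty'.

pushright(82): [82]
pushright(20): [82, 20]
popleft(): [20]
pushright(54): [20, 54]
pushright(9): [20, 54, 9]
pushleft(62): [62, 20, 54, 9]

Answer: 62 20 54 9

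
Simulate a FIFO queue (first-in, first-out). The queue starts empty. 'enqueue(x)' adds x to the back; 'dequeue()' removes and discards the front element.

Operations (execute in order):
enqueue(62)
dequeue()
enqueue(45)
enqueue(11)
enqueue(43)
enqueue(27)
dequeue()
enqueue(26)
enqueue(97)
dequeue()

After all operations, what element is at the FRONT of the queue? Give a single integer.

enqueue(62): queue = [62]
dequeue(): queue = []
enqueue(45): queue = [45]
enqueue(11): queue = [45, 11]
enqueue(43): queue = [45, 11, 43]
enqueue(27): queue = [45, 11, 43, 27]
dequeue(): queue = [11, 43, 27]
enqueue(26): queue = [11, 43, 27, 26]
enqueue(97): queue = [11, 43, 27, 26, 97]
dequeue(): queue = [43, 27, 26, 97]

Answer: 43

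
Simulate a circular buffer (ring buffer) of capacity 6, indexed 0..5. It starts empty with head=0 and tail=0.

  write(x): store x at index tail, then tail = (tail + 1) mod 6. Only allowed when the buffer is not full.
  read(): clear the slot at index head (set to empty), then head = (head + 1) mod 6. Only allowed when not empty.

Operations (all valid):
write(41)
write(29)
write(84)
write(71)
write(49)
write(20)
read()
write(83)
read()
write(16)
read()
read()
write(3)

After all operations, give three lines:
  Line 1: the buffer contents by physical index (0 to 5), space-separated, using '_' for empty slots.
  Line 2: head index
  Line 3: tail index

Answer: 83 16 3 _ 49 20
4
3

Derivation:
write(41): buf=[41 _ _ _ _ _], head=0, tail=1, size=1
write(29): buf=[41 29 _ _ _ _], head=0, tail=2, size=2
write(84): buf=[41 29 84 _ _ _], head=0, tail=3, size=3
write(71): buf=[41 29 84 71 _ _], head=0, tail=4, size=4
write(49): buf=[41 29 84 71 49 _], head=0, tail=5, size=5
write(20): buf=[41 29 84 71 49 20], head=0, tail=0, size=6
read(): buf=[_ 29 84 71 49 20], head=1, tail=0, size=5
write(83): buf=[83 29 84 71 49 20], head=1, tail=1, size=6
read(): buf=[83 _ 84 71 49 20], head=2, tail=1, size=5
write(16): buf=[83 16 84 71 49 20], head=2, tail=2, size=6
read(): buf=[83 16 _ 71 49 20], head=3, tail=2, size=5
read(): buf=[83 16 _ _ 49 20], head=4, tail=2, size=4
write(3): buf=[83 16 3 _ 49 20], head=4, tail=3, size=5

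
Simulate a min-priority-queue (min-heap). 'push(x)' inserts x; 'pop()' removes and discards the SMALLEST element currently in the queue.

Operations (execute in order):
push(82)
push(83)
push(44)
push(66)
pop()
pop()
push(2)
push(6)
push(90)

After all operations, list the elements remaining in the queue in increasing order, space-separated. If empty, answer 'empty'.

push(82): heap contents = [82]
push(83): heap contents = [82, 83]
push(44): heap contents = [44, 82, 83]
push(66): heap contents = [44, 66, 82, 83]
pop() → 44: heap contents = [66, 82, 83]
pop() → 66: heap contents = [82, 83]
push(2): heap contents = [2, 82, 83]
push(6): heap contents = [2, 6, 82, 83]
push(90): heap contents = [2, 6, 82, 83, 90]

Answer: 2 6 82 83 90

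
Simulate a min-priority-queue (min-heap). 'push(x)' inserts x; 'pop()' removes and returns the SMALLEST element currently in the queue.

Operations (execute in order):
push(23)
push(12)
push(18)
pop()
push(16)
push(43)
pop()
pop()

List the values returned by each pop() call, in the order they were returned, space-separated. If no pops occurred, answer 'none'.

Answer: 12 16 18

Derivation:
push(23): heap contents = [23]
push(12): heap contents = [12, 23]
push(18): heap contents = [12, 18, 23]
pop() → 12: heap contents = [18, 23]
push(16): heap contents = [16, 18, 23]
push(43): heap contents = [16, 18, 23, 43]
pop() → 16: heap contents = [18, 23, 43]
pop() → 18: heap contents = [23, 43]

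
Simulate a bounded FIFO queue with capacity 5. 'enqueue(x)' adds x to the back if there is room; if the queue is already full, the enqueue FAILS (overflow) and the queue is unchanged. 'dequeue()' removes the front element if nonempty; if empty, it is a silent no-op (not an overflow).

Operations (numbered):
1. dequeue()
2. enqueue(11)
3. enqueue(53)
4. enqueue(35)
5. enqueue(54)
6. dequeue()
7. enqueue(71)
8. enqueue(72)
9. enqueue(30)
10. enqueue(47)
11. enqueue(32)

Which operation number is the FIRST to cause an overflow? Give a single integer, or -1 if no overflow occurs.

1. dequeue(): empty, no-op, size=0
2. enqueue(11): size=1
3. enqueue(53): size=2
4. enqueue(35): size=3
5. enqueue(54): size=4
6. dequeue(): size=3
7. enqueue(71): size=4
8. enqueue(72): size=5
9. enqueue(30): size=5=cap → OVERFLOW (fail)
10. enqueue(47): size=5=cap → OVERFLOW (fail)
11. enqueue(32): size=5=cap → OVERFLOW (fail)

Answer: 9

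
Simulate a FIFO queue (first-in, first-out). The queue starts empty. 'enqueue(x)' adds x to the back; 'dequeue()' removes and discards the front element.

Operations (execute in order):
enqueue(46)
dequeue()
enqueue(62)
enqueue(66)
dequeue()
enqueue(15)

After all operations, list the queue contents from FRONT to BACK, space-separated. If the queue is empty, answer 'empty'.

enqueue(46): [46]
dequeue(): []
enqueue(62): [62]
enqueue(66): [62, 66]
dequeue(): [66]
enqueue(15): [66, 15]

Answer: 66 15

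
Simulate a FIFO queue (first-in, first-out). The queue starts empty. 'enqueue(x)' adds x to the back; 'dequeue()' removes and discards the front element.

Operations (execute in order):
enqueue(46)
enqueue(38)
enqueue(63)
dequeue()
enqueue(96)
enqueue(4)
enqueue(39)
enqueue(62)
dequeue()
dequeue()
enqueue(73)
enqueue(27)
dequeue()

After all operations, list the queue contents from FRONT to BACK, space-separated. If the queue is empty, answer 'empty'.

enqueue(46): [46]
enqueue(38): [46, 38]
enqueue(63): [46, 38, 63]
dequeue(): [38, 63]
enqueue(96): [38, 63, 96]
enqueue(4): [38, 63, 96, 4]
enqueue(39): [38, 63, 96, 4, 39]
enqueue(62): [38, 63, 96, 4, 39, 62]
dequeue(): [63, 96, 4, 39, 62]
dequeue(): [96, 4, 39, 62]
enqueue(73): [96, 4, 39, 62, 73]
enqueue(27): [96, 4, 39, 62, 73, 27]
dequeue(): [4, 39, 62, 73, 27]

Answer: 4 39 62 73 27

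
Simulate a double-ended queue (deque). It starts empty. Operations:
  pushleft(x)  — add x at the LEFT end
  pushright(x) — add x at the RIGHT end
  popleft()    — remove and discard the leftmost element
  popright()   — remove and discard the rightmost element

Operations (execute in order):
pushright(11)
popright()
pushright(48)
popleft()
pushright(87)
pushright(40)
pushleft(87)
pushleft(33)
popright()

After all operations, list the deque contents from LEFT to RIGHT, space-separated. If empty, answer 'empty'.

pushright(11): [11]
popright(): []
pushright(48): [48]
popleft(): []
pushright(87): [87]
pushright(40): [87, 40]
pushleft(87): [87, 87, 40]
pushleft(33): [33, 87, 87, 40]
popright(): [33, 87, 87]

Answer: 33 87 87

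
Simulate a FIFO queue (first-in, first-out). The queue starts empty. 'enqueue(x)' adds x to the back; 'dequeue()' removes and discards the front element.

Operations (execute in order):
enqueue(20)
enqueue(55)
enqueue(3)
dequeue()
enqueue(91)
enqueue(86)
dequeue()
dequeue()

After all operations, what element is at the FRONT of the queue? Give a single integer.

enqueue(20): queue = [20]
enqueue(55): queue = [20, 55]
enqueue(3): queue = [20, 55, 3]
dequeue(): queue = [55, 3]
enqueue(91): queue = [55, 3, 91]
enqueue(86): queue = [55, 3, 91, 86]
dequeue(): queue = [3, 91, 86]
dequeue(): queue = [91, 86]

Answer: 91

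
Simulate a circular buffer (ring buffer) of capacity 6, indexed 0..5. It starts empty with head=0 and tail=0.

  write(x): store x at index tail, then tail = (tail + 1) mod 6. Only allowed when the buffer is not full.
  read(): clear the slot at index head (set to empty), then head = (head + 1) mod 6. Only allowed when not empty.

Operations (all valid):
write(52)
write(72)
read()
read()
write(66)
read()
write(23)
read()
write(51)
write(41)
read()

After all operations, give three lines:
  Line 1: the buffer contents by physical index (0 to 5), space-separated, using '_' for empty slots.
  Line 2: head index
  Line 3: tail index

Answer: _ _ _ _ _ 41
5
0

Derivation:
write(52): buf=[52 _ _ _ _ _], head=0, tail=1, size=1
write(72): buf=[52 72 _ _ _ _], head=0, tail=2, size=2
read(): buf=[_ 72 _ _ _ _], head=1, tail=2, size=1
read(): buf=[_ _ _ _ _ _], head=2, tail=2, size=0
write(66): buf=[_ _ 66 _ _ _], head=2, tail=3, size=1
read(): buf=[_ _ _ _ _ _], head=3, tail=3, size=0
write(23): buf=[_ _ _ 23 _ _], head=3, tail=4, size=1
read(): buf=[_ _ _ _ _ _], head=4, tail=4, size=0
write(51): buf=[_ _ _ _ 51 _], head=4, tail=5, size=1
write(41): buf=[_ _ _ _ 51 41], head=4, tail=0, size=2
read(): buf=[_ _ _ _ _ 41], head=5, tail=0, size=1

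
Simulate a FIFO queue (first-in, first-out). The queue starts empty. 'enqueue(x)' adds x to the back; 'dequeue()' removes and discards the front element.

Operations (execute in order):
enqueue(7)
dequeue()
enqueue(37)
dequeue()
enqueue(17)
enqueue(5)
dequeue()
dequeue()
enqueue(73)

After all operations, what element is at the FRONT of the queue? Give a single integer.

Answer: 73

Derivation:
enqueue(7): queue = [7]
dequeue(): queue = []
enqueue(37): queue = [37]
dequeue(): queue = []
enqueue(17): queue = [17]
enqueue(5): queue = [17, 5]
dequeue(): queue = [5]
dequeue(): queue = []
enqueue(73): queue = [73]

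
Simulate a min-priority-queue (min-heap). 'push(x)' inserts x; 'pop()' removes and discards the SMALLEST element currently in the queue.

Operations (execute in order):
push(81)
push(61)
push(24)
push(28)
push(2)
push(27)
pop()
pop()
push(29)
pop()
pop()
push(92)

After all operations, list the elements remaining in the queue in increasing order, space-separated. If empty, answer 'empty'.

push(81): heap contents = [81]
push(61): heap contents = [61, 81]
push(24): heap contents = [24, 61, 81]
push(28): heap contents = [24, 28, 61, 81]
push(2): heap contents = [2, 24, 28, 61, 81]
push(27): heap contents = [2, 24, 27, 28, 61, 81]
pop() → 2: heap contents = [24, 27, 28, 61, 81]
pop() → 24: heap contents = [27, 28, 61, 81]
push(29): heap contents = [27, 28, 29, 61, 81]
pop() → 27: heap contents = [28, 29, 61, 81]
pop() → 28: heap contents = [29, 61, 81]
push(92): heap contents = [29, 61, 81, 92]

Answer: 29 61 81 92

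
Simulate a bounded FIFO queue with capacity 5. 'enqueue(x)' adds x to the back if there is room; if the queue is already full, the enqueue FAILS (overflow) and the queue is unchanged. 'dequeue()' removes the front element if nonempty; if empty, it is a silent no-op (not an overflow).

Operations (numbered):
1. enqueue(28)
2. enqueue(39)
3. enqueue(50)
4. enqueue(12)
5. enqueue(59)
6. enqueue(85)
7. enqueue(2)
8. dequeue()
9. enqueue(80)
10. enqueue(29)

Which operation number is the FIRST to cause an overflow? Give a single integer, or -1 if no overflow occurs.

Answer: 6

Derivation:
1. enqueue(28): size=1
2. enqueue(39): size=2
3. enqueue(50): size=3
4. enqueue(12): size=4
5. enqueue(59): size=5
6. enqueue(85): size=5=cap → OVERFLOW (fail)
7. enqueue(2): size=5=cap → OVERFLOW (fail)
8. dequeue(): size=4
9. enqueue(80): size=5
10. enqueue(29): size=5=cap → OVERFLOW (fail)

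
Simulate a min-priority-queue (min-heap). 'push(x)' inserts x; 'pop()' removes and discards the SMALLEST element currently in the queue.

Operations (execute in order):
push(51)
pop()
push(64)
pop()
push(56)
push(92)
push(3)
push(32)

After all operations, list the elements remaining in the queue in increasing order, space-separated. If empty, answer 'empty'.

push(51): heap contents = [51]
pop() → 51: heap contents = []
push(64): heap contents = [64]
pop() → 64: heap contents = []
push(56): heap contents = [56]
push(92): heap contents = [56, 92]
push(3): heap contents = [3, 56, 92]
push(32): heap contents = [3, 32, 56, 92]

Answer: 3 32 56 92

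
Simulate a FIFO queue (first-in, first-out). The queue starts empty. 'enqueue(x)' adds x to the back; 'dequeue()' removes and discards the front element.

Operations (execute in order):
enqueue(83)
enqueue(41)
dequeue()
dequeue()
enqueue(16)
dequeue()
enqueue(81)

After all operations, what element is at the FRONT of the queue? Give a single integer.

enqueue(83): queue = [83]
enqueue(41): queue = [83, 41]
dequeue(): queue = [41]
dequeue(): queue = []
enqueue(16): queue = [16]
dequeue(): queue = []
enqueue(81): queue = [81]

Answer: 81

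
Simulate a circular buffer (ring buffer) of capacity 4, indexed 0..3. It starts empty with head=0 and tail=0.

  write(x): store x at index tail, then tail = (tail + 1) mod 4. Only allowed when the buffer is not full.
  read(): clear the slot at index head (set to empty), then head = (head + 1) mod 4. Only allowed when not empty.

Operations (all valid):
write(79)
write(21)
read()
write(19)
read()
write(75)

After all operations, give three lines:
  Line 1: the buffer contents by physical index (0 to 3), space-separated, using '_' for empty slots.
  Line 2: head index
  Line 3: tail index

Answer: _ _ 19 75
2
0

Derivation:
write(79): buf=[79 _ _ _], head=0, tail=1, size=1
write(21): buf=[79 21 _ _], head=0, tail=2, size=2
read(): buf=[_ 21 _ _], head=1, tail=2, size=1
write(19): buf=[_ 21 19 _], head=1, tail=3, size=2
read(): buf=[_ _ 19 _], head=2, tail=3, size=1
write(75): buf=[_ _ 19 75], head=2, tail=0, size=2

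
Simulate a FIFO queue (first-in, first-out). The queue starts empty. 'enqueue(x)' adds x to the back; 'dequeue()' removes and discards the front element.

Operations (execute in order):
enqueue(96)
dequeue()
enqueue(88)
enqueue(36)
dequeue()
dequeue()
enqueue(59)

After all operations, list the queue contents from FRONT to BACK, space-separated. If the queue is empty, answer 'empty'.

Answer: 59

Derivation:
enqueue(96): [96]
dequeue(): []
enqueue(88): [88]
enqueue(36): [88, 36]
dequeue(): [36]
dequeue(): []
enqueue(59): [59]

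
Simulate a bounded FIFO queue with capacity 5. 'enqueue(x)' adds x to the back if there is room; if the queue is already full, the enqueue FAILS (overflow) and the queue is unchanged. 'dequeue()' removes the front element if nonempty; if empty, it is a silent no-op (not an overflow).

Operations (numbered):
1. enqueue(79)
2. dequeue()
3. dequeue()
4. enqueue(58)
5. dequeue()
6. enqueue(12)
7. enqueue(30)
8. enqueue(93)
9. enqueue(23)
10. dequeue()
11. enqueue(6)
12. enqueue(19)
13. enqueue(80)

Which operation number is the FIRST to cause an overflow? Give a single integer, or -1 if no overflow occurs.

Answer: 13

Derivation:
1. enqueue(79): size=1
2. dequeue(): size=0
3. dequeue(): empty, no-op, size=0
4. enqueue(58): size=1
5. dequeue(): size=0
6. enqueue(12): size=1
7. enqueue(30): size=2
8. enqueue(93): size=3
9. enqueue(23): size=4
10. dequeue(): size=3
11. enqueue(6): size=4
12. enqueue(19): size=5
13. enqueue(80): size=5=cap → OVERFLOW (fail)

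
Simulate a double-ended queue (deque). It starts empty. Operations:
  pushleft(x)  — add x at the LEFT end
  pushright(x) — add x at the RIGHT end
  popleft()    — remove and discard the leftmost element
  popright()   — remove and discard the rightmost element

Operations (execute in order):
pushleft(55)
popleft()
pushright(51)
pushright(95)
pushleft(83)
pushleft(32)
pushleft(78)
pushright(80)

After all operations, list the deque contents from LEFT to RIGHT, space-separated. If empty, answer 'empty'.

Answer: 78 32 83 51 95 80

Derivation:
pushleft(55): [55]
popleft(): []
pushright(51): [51]
pushright(95): [51, 95]
pushleft(83): [83, 51, 95]
pushleft(32): [32, 83, 51, 95]
pushleft(78): [78, 32, 83, 51, 95]
pushright(80): [78, 32, 83, 51, 95, 80]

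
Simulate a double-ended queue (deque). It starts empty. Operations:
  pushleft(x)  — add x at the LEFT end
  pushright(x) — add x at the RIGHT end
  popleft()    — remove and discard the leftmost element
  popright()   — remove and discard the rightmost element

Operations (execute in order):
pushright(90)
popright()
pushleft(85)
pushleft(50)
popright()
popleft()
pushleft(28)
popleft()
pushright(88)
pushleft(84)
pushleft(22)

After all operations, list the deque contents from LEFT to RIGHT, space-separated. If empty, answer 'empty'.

pushright(90): [90]
popright(): []
pushleft(85): [85]
pushleft(50): [50, 85]
popright(): [50]
popleft(): []
pushleft(28): [28]
popleft(): []
pushright(88): [88]
pushleft(84): [84, 88]
pushleft(22): [22, 84, 88]

Answer: 22 84 88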